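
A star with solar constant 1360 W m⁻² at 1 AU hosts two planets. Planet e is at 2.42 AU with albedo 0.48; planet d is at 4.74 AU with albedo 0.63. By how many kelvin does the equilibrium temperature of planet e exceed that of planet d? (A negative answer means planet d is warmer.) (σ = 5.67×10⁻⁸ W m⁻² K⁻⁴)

ΔT ≈ 52.2 K

T_eq = [S₀(1−A)/(4σd²)]^(1/4), so T ∝ (1−A)^(1/4) / √d.
T₁ = [1360×0.52/(4×5.67×10⁻⁸×2.42²)]^(1/4) = 151.90 K.
T₂ = [1360×0.37/(4×5.67×10⁻⁸×4.74²)]^(1/4) = 99.69 K.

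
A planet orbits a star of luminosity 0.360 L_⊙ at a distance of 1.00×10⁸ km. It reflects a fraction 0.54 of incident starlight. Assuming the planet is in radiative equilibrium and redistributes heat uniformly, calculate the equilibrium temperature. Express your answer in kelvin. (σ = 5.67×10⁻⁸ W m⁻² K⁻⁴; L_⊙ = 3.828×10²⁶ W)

T_eq ≈ 217 K

d = 1.00×10⁸ km = 1.00×10¹¹ m.
L = 0.360 × 3.828×10²⁶ = 1.38×10²⁶ W.
Flux: S = L/(4πd²) = 1.38×10²⁶/(4π×(1.00×10¹¹)²) = 1100 W m⁻².
Energy balance: absorbed = emitted ⇒ πR²·S(1−A) = 4πR²·σT_eq⁴, so T_eq⁴ = S(1−A)/(4σ).
T_eq = [1100 × 0.46 / (4 × 5.67×10⁻⁸)]^(1/4) = (2.22×10⁹)^(1/4) = 217 K.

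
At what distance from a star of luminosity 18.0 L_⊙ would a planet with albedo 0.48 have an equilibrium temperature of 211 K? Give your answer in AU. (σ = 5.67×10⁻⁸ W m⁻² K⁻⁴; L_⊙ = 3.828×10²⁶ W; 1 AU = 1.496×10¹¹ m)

d ≈ 5.32 AU

L = 18.0 × 3.828×10²⁶ = 6.89×10²⁷ W.
From T_eq⁴ = L(1−A)/(16πσd²): d = √[L(1−A)/(16πσT_eq⁴)].
d = √[6.89×10²⁷ × 0.52 / (16π × 5.67×10⁻⁸ × (211)⁴)] = 7.96×10¹¹ m = 5.32 AU.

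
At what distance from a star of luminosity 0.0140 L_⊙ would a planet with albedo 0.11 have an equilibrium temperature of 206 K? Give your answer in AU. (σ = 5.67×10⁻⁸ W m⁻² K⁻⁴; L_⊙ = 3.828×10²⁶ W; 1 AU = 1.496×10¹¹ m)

L = 0.0140 × 3.828×10²⁶ = 5.36×10²⁴ W.
From T_eq⁴ = L(1−A)/(16πσd²): d = √[L(1−A)/(16πσT_eq⁴)].
d = √[5.36×10²⁴ × 0.89 / (16π × 5.67×10⁻⁸ × (206)⁴)] = 3.05×10¹⁰ m = 0.204 AU.

d ≈ 0.204 AU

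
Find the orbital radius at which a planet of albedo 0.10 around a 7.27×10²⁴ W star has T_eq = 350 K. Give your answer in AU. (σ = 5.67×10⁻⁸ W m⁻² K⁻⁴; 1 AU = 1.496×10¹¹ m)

From T_eq⁴ = L(1−A)/(16πσd²): d = √[L(1−A)/(16πσT_eq⁴)].
d = √[7.27×10²⁴ × 0.90 / (16π × 5.67×10⁻⁸ × (350)⁴)] = 1.24×10¹⁰ m = 0.0827 AU.

d ≈ 0.0827 AU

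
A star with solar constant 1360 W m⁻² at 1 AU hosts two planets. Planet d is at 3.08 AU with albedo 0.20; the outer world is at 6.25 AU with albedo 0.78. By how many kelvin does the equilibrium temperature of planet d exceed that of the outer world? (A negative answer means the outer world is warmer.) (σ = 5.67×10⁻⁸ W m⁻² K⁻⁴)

ΔT ≈ 73.7 K

T_eq = [S₀(1−A)/(4σd²)]^(1/4), so T ∝ (1−A)^(1/4) / √d.
T₁ = [1360×0.80/(4×5.67×10⁻⁸×3.08²)]^(1/4) = 149.96 K.
T₂ = [1360×0.22/(4×5.67×10⁻⁸×6.25²)]^(1/4) = 76.23 K.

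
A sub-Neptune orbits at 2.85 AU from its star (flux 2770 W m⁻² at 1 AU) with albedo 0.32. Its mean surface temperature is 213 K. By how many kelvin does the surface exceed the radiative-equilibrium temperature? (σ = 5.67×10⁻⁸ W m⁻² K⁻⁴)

S = 2770/2.85² = 341.0 W m⁻².
T_eq = [S(1−A)/(4σ)]^(1/4) = [341.0×0.68/(4×5.67×10⁻⁸)]^(1/4) = 178.8 K.
ΔT = T_surf − T_eq = 213 − 178.8.

ΔT ≈ 34.2 K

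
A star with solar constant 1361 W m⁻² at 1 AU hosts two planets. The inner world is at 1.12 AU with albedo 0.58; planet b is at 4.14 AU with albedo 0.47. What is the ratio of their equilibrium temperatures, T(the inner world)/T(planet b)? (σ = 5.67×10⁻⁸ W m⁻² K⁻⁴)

T_eq = [S₀(1−A)/(4σd²)]^(1/4), so T ∝ (1−A)^(1/4) / √d.
T₁ = [1361×0.42/(4×5.67×10⁻⁸×1.12²)]^(1/4) = 211.72 K.
T₂ = [1361×0.53/(4×5.67×10⁻⁸×4.14²)]^(1/4) = 116.71 K.

T₁/T₂ ≈ 1.814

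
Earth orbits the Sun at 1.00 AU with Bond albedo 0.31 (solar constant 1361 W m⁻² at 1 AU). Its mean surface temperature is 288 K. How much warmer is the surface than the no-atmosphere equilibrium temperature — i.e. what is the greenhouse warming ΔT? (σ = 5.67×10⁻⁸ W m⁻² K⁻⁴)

ΔT ≈ 34.3 K

S = 1361/1.00² = 1361 W m⁻².
T_eq = [S(1−A)/(4σ)]^(1/4) = [1361×0.69/(4×5.67×10⁻⁸)]^(1/4) = 253.7 K.
ΔT = T_surf − T_eq = 288 − 253.7.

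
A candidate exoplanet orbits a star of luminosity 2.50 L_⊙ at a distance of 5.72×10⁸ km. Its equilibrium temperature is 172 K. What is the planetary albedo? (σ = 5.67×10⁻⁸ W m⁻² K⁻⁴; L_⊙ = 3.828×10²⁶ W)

d = 5.72×10⁸ km = 5.72×10¹¹ m.
L = 2.50 × 3.828×10²⁶ = 9.57×10²⁶ W.
Flux: S = L/(4πd²) = 9.57×10²⁶/(4π×(5.72×10¹¹)²) = 233 W m⁻².
From T_eq⁴ = S(1−A)/(4σ): 1−A = 4σT_eq⁴/S.
1−A = 4 × 5.67×10⁻⁸ × (172)⁴ / 233 = 0.853.

A ≈ 0.15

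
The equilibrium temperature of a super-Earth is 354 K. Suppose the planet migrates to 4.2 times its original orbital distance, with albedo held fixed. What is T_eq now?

T_eq ≈ 173 K

T_eq ∝ L^(1/4) · d^(−1/2).
T′ = 354 / 4.2^(1/2) = 173 K.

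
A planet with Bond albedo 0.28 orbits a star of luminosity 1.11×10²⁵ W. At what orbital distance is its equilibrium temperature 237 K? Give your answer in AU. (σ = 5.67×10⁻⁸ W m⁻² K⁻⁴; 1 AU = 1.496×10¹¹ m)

From T_eq⁴ = L(1−A)/(16πσd²): d = √[L(1−A)/(16πσT_eq⁴)].
d = √[1.11×10²⁵ × 0.72 / (16π × 5.67×10⁻⁸ × (237)⁴)] = 2.98×10¹⁰ m = 0.199 AU.

d ≈ 0.199 AU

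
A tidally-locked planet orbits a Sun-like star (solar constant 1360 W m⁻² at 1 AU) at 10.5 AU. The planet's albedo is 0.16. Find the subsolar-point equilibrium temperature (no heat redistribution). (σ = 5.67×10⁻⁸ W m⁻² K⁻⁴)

T_ss ≈ 116 K

Flux at 10.5 AU: S = 1360/10.5² = 12.3 W m⁻².
At the subsolar point the surface absorbs S(1−A) and emits σT⁴ per unit area — no factor of 4, since only the local patch is in balance.
T = [12.3 × 0.84 / 5.67×10⁻⁸]^(1/4) = (1.83×10⁸)^(1/4) = 116 K.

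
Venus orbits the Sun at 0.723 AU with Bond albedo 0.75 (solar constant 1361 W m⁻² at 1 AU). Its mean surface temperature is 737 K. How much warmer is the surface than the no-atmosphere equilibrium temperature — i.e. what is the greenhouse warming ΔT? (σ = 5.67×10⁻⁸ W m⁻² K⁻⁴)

ΔT ≈ 505.5 K

S = 1361/0.723² = 2604 W m⁻².
T_eq = [S(1−A)/(4σ)]^(1/4) = [2604×0.25/(4×5.67×10⁻⁸)]^(1/4) = 231.5 K.
ΔT = T_surf − T_eq = 737 − 231.5.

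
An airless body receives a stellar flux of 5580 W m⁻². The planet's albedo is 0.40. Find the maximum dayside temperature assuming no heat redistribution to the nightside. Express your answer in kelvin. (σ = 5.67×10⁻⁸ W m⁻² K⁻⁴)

T_ss ≈ 493 K

With no redistribution each surface element balances locally: S(1−A) = σT⁴.
T = [5580 × 0.60 / 5.67×10⁻⁸]^(1/4) = (5.90×10¹⁰)^(1/4) = 493 K.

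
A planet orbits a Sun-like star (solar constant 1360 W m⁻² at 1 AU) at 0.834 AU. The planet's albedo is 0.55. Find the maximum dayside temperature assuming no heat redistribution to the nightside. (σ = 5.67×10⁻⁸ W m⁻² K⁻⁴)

T_ss ≈ 353 K

Flux at 0.834 AU: S = 1360/0.834² = 1960 W m⁻².
With no redistribution each surface element balances locally: S(1−A) = σT⁴.
T = [1960 × 0.45 / 5.67×10⁻⁸]^(1/4) = (1.55×10¹⁰)^(1/4) = 353 K.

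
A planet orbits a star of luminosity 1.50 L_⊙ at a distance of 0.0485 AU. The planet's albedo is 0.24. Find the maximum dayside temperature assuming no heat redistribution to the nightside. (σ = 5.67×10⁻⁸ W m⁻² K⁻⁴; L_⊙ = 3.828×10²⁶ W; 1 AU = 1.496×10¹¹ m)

d = 0.0485 AU = 7.26×10⁹ m.
L = 1.50 × 3.828×10²⁶ = 5.74×10²⁶ W.
Flux: S = L/(4πd²) = 5.74×10²⁶/(4π×(7.26×10⁹)²) = 8.68×10⁵ W m⁻².
With no redistribution each surface element balances locally: S(1−A) = σT⁴.
T = [8.68×10⁵ × 0.76 / 5.67×10⁻⁸]^(1/4) = (1.16×10¹³)^(1/4) = 1850 K.

T_ss ≈ 1850 K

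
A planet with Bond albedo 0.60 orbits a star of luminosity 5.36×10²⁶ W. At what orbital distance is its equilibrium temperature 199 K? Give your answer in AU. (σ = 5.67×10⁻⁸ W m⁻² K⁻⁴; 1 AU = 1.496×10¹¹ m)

d ≈ 1.46 AU

From T_eq⁴ = L(1−A)/(16πσd²): d = √[L(1−A)/(16πσT_eq⁴)].
d = √[5.36×10²⁶ × 0.40 / (16π × 5.67×10⁻⁸ × (199)⁴)] = 2.19×10¹¹ m = 1.46 AU.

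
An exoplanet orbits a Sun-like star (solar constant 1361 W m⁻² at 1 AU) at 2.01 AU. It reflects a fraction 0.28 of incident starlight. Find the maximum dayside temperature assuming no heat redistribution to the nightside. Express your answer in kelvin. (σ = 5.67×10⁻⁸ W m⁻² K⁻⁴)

Flux at 2.01 AU: S = 1361/2.01² = 337 W m⁻².
With no redistribution each surface element balances locally: S(1−A) = σT⁴.
T = [337 × 0.72 / 5.67×10⁻⁸]^(1/4) = (4.28×10⁹)^(1/4) = 256 K.

T_ss ≈ 256 K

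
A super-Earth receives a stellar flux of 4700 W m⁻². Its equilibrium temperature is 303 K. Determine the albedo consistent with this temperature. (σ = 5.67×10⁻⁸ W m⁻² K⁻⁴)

A ≈ 0.59

From T_eq⁴ = S(1−A)/(4σ): 1−A = 4σT_eq⁴/S.
1−A = 4 × 5.67×10⁻⁸ × (303)⁴ / 4700 = 0.407.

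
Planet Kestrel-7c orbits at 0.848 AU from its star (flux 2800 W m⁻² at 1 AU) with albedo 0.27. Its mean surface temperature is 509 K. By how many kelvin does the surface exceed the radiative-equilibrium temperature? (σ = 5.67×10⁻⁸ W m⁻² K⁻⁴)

ΔT ≈ 174.4 K

S = 2800/0.848² = 3894 W m⁻².
T_eq = [S(1−A)/(4σ)]^(1/4) = [3894×0.73/(4×5.67×10⁻⁸)]^(1/4) = 334.6 K.
ΔT = T_surf − T_eq = 509 − 334.6.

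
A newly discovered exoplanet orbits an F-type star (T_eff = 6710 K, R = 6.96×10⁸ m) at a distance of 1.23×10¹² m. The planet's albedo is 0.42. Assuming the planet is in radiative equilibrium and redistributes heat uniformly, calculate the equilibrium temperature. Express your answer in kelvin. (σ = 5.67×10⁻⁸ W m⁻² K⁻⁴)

T_eq ≈ 98.5 K

L = 4πR_⋆²σT_⋆⁴ = 4π(6.96×10⁸)² × 5.67×10⁻⁸ × (6710)⁴ = 7.00×10²⁶ W.
S = L/(4πd²) = 36.8 W m⁻².
Energy balance: absorbed = emitted ⇒ πR²·S(1−A) = 4πR²·σT_eq⁴, so T_eq⁴ = S(1−A)/(4σ).
T_eq = [36.8 × 0.58 / (4 × 5.67×10⁻⁸)]^(1/4) = (9.41×10⁷)^(1/4) = 98.5 K.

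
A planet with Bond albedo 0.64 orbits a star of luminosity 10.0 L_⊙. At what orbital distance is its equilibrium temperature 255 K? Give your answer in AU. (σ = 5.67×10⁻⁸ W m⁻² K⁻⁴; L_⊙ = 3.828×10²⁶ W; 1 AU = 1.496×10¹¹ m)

d ≈ 2.26 AU

L = 10.0 × 3.828×10²⁶ = 3.83×10²⁷ W.
From T_eq⁴ = L(1−A)/(16πσd²): d = √[L(1−A)/(16πσT_eq⁴)].
d = √[3.83×10²⁷ × 0.36 / (16π × 5.67×10⁻⁸ × (255)⁴)] = 3.38×10¹¹ m = 2.26 AU.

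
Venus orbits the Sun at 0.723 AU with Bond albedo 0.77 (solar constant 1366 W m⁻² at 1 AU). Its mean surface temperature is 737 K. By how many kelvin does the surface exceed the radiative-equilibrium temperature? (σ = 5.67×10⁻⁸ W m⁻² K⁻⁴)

S = 1366/0.723² = 2613 W m⁻².
T_eq = [S(1−A)/(4σ)]^(1/4) = [2613×0.23/(4×5.67×10⁻⁸)]^(1/4) = 226.9 K.
ΔT = T_surf − T_eq = 737 − 226.9.

ΔT ≈ 510.1 K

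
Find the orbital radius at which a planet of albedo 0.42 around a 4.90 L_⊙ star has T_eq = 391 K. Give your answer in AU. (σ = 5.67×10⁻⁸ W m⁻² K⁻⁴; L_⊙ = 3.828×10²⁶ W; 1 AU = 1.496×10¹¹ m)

d ≈ 0.854 AU

L = 4.90 × 3.828×10²⁶ = 1.88×10²⁷ W.
From T_eq⁴ = L(1−A)/(16πσd²): d = √[L(1−A)/(16πσT_eq⁴)].
d = √[1.88×10²⁷ × 0.58 / (16π × 5.67×10⁻⁸ × (391)⁴)] = 1.28×10¹¹ m = 0.854 AU.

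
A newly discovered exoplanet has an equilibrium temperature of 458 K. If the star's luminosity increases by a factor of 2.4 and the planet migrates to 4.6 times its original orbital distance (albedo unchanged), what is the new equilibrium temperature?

T_eq ≈ 266 K

T_eq ∝ L^(1/4) · d^(−1/2).
T′ = 458 × 2.4^(1/4) / 4.6^(1/2) = 266 K.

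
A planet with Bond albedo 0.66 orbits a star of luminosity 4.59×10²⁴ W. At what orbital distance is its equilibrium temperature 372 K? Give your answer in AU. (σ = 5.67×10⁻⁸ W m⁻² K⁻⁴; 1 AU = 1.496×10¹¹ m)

d ≈ 0.0357 AU

From T_eq⁴ = L(1−A)/(16πσd²): d = √[L(1−A)/(16πσT_eq⁴)].
d = √[4.59×10²⁴ × 0.34 / (16π × 5.67×10⁻⁸ × (372)⁴)] = 5.35×10⁹ m = 0.0357 AU.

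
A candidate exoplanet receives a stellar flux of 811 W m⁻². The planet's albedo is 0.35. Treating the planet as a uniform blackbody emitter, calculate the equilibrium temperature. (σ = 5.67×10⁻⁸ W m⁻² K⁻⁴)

Energy balance: absorbed = emitted ⇒ πR²·S(1−A) = 4πR²·σT_eq⁴, so T_eq⁴ = S(1−A)/(4σ).
T_eq = [811 × 0.65 / (4 × 5.67×10⁻⁸)]^(1/4) = (2.32×10⁹)^(1/4) = 220 K.

T_eq ≈ 220 K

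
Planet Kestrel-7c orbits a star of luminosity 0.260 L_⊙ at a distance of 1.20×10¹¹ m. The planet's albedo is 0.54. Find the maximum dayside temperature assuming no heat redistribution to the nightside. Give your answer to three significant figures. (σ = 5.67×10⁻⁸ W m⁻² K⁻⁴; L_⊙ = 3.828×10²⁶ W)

T_ss ≈ 258 K

L = 0.260 × 3.828×10²⁶ = 9.95×10²⁵ W.
Flux: S = L/(4πd²) = 9.95×10²⁵/(4π×(1.20×10¹¹)²) = 550 W m⁻².
With no redistribution each surface element balances locally: S(1−A) = σT⁴.
T = [550 × 0.46 / 5.67×10⁻⁸]^(1/4) = (4.46×10⁹)^(1/4) = 258 K.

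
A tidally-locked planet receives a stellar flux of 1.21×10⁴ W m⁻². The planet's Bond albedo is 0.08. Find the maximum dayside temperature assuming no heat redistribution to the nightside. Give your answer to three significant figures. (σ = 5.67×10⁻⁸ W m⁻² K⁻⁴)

With no redistribution each surface element balances locally: S(1−A) = σT⁴.
T = [1.21×10⁴ × 0.92 / 5.67×10⁻⁸]^(1/4) = (1.96×10¹¹)^(1/4) = 666 K.

T_ss ≈ 666 K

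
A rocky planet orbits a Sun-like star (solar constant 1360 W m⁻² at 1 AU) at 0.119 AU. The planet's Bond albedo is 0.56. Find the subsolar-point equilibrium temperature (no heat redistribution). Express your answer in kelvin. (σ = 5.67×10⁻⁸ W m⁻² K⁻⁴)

T_ss ≈ 929 K

Flux at 0.119 AU: S = 1360/0.119² = 9.60×10⁴ W m⁻².
At the subsolar point the surface absorbs S(1−A) and emits σT⁴ per unit area — no factor of 4, since only the local patch is in balance.
T = [9.60×10⁴ × 0.44 / 5.67×10⁻⁸]^(1/4) = (7.45×10¹¹)^(1/4) = 929 K.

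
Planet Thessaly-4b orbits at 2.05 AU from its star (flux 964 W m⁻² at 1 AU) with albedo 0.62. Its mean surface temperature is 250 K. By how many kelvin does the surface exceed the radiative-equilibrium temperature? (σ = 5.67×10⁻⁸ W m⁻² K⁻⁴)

ΔT ≈ 110.0 K

S = 964/2.05² = 229.4 W m⁻².
T_eq = [S(1−A)/(4σ)]^(1/4) = [229.4×0.38/(4×5.67×10⁻⁸)]^(1/4) = 140.0 K.
ΔT = T_surf − T_eq = 250 − 140.0.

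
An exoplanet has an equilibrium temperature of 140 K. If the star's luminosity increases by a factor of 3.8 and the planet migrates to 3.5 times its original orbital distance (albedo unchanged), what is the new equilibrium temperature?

T_eq ≈ 104 K

T_eq ∝ L^(1/4) · d^(−1/2).
T′ = 140 × 3.8^(1/4) / 3.5^(1/2) = 104 K.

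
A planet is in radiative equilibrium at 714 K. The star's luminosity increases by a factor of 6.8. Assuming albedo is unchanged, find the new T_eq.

T_eq ≈ 1150 K

T_eq ∝ L^(1/4) · d^(−1/2).
T′ = 714 × 6.8^(1/4) = 1150 K.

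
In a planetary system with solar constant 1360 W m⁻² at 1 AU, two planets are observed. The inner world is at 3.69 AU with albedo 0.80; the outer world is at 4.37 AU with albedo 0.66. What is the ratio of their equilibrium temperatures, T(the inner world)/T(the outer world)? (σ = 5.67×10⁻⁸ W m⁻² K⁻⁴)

T_eq = [S₀(1−A)/(4σd²)]^(1/4), so T ∝ (1−A)^(1/4) / √d.
T₁ = [1360×0.20/(4×5.67×10⁻⁸×3.69²)]^(1/4) = 96.88 K.
T₂ = [1360×0.34/(4×5.67×10⁻⁸×4.37²)]^(1/4) = 101.65 K.

T₁/T₂ ≈ 0.953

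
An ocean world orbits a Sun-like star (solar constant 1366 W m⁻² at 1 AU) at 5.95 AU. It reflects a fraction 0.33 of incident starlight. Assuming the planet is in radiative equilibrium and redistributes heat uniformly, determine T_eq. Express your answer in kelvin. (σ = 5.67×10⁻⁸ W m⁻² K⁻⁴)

T_eq ≈ 103 K

Flux at 5.95 AU: S = 1366/5.95² = 38.6 W m⁻².
Energy balance: absorbed = emitted ⇒ πR²·S(1−A) = 4πR²·σT_eq⁴, so T_eq⁴ = S(1−A)/(4σ).
T_eq = [38.6 × 0.67 / (4 × 5.67×10⁻⁸)]^(1/4) = (1.14×10⁸)^(1/4) = 103 K.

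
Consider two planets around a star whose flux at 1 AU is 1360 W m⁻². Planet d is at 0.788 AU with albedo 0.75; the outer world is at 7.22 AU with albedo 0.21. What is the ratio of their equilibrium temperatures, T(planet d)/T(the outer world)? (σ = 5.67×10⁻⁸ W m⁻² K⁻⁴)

T₁/T₂ ≈ 2.270

T_eq = [S₀(1−A)/(4σd²)]^(1/4), so T ∝ (1−A)^(1/4) / √d.
T₁ = [1360×0.25/(4×5.67×10⁻⁸×0.788²)]^(1/4) = 221.66 K.
T₂ = [1360×0.79/(4×5.67×10⁻⁸×7.22²)]^(1/4) = 97.64 K.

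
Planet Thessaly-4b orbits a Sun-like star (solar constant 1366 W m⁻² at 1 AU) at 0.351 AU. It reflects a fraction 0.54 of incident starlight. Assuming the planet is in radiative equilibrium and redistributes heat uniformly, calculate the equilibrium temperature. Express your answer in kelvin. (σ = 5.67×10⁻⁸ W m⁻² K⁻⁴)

Flux at 0.351 AU: S = 1366/0.351² = 1.11×10⁴ W m⁻².
Energy balance: absorbed = emitted ⇒ πR²·S(1−A) = 4πR²·σT_eq⁴, so T_eq⁴ = S(1−A)/(4σ).
T_eq = [1.11×10⁴ × 0.46 / (4 × 5.67×10⁻⁸)]^(1/4) = (2.25×10¹⁰)^(1/4) = 387 K.

T_eq ≈ 387 K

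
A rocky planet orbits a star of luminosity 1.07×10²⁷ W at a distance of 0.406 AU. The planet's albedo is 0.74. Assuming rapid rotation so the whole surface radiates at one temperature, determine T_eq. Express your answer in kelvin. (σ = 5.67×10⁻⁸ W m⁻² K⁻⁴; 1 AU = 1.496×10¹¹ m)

T_eq ≈ 403 K

d = 0.406 AU = 6.07×10¹⁰ m.
Flux: S = L/(4πd²) = 1.07×10²⁷/(4π×(6.07×10¹⁰)²) = 2.31×10⁴ W m⁻².
Energy balance: absorbed = emitted ⇒ πR²·S(1−A) = 4πR²·σT_eq⁴, so T_eq⁴ = S(1−A)/(4σ).
T_eq = [2.31×10⁴ × 0.26 / (4 × 5.67×10⁻⁸)]^(1/4) = (2.65×10¹⁰)^(1/4) = 403 K.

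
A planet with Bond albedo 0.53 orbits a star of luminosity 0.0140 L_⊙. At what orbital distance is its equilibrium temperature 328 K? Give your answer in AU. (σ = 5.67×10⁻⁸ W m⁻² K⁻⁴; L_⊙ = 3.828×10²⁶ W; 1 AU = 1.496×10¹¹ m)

d ≈ 0.0584 AU

L = 0.0140 × 3.828×10²⁶ = 5.36×10²⁴ W.
From T_eq⁴ = L(1−A)/(16πσd²): d = √[L(1−A)/(16πσT_eq⁴)].
d = √[5.36×10²⁴ × 0.47 / (16π × 5.67×10⁻⁸ × (328)⁴)] = 8.74×10⁹ m = 0.0584 AU.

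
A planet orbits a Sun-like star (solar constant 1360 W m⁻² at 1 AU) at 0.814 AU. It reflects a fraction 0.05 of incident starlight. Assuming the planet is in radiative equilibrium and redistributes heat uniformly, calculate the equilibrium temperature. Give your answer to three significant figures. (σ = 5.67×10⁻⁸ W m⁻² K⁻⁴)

T_eq ≈ 305 K

Flux at 0.814 AU: S = 1360/0.814² = 2050 W m⁻².
Energy balance: absorbed = emitted ⇒ πR²·S(1−A) = 4πR²·σT_eq⁴, so T_eq⁴ = S(1−A)/(4σ).
T_eq = [2050 × 0.95 / (4 × 5.67×10⁻⁸)]^(1/4) = (8.60×10⁹)^(1/4) = 305 K.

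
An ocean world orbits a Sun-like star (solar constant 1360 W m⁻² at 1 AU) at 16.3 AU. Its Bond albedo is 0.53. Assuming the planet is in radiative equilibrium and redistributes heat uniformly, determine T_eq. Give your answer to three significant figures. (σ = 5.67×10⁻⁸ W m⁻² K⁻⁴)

T_eq ≈ 57.1 K

Flux at 16.3 AU: S = 1360/16.3² = 5.12 W m⁻².
Energy balance: absorbed = emitted ⇒ πR²·S(1−A) = 4πR²·σT_eq⁴, so T_eq⁴ = S(1−A)/(4σ).
T_eq = [5.12 × 0.47 / (4 × 5.67×10⁻⁸)]^(1/4) = (1.06×10⁷)^(1/4) = 57.1 K.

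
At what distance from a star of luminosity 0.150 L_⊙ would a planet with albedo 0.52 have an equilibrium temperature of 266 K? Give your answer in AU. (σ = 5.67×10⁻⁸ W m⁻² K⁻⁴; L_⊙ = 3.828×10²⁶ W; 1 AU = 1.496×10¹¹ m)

d ≈ 0.294 AU

L = 0.150 × 3.828×10²⁶ = 5.74×10²⁵ W.
From T_eq⁴ = L(1−A)/(16πσd²): d = √[L(1−A)/(16πσT_eq⁴)].
d = √[5.74×10²⁵ × 0.48 / (16π × 5.67×10⁻⁸ × (266)⁴)] = 4.40×10¹⁰ m = 0.294 AU.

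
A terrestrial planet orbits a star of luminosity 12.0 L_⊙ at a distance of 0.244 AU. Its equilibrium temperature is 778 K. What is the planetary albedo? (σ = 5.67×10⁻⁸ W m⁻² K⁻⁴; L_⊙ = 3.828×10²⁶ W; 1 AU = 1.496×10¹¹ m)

A ≈ 0.70

d = 0.244 AU = 3.65×10¹⁰ m.
L = 12.0 × 3.828×10²⁶ = 4.59×10²⁷ W.
Flux: S = L/(4πd²) = 4.59×10²⁷/(4π×(3.65×10¹⁰)²) = 2.74×10⁵ W m⁻².
From T_eq⁴ = S(1−A)/(4σ): 1−A = 4σT_eq⁴/S.
1−A = 4 × 5.67×10⁻⁸ × (778)⁴ / 2.74×10⁵ = 0.303.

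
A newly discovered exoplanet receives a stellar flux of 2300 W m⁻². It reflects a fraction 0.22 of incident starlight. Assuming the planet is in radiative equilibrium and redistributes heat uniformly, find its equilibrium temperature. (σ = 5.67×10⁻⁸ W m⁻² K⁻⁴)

T_eq ≈ 298 K

Energy balance: absorbed = emitted ⇒ πR²·S(1−A) = 4πR²·σT_eq⁴, so T_eq⁴ = S(1−A)/(4σ).
T_eq = [2300 × 0.78 / (4 × 5.67×10⁻⁸)]^(1/4) = (7.91×10⁹)^(1/4) = 298 K.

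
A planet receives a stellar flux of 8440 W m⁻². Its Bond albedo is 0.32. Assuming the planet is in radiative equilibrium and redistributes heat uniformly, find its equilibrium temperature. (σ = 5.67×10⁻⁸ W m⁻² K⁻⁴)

T_eq ≈ 399 K

Energy balance: absorbed = emitted ⇒ πR²·S(1−A) = 4πR²·σT_eq⁴, so T_eq⁴ = S(1−A)/(4σ).
T_eq = [8440 × 0.68 / (4 × 5.67×10⁻⁸)]^(1/4) = (2.53×10¹⁰)^(1/4) = 399 K.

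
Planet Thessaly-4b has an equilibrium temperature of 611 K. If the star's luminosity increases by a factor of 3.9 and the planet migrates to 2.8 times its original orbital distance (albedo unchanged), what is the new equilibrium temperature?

T_eq ∝ L^(1/4) · d^(−1/2).
T′ = 611 × 3.9^(1/4) / 2.8^(1/2) = 513 K.

T_eq ≈ 513 K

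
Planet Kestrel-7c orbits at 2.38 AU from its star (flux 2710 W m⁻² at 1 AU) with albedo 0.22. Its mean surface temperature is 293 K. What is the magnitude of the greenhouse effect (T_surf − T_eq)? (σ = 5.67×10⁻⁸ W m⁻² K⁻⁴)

ΔT ≈ 91.6 K

S = 2710/2.38² = 478.4 W m⁻².
T_eq = [S(1−A)/(4σ)]^(1/4) = [478.4×0.78/(4×5.67×10⁻⁸)]^(1/4) = 201.4 K.
ΔT = T_surf − T_eq = 293 − 201.4.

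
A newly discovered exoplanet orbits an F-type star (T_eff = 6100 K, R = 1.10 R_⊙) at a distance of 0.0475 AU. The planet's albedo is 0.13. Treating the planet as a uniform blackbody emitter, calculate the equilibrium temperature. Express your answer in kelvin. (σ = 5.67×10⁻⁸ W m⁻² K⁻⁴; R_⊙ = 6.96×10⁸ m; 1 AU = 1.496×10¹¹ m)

T_eq ≈ 1370 K

R_⋆ = 1.10 × 6.96×10⁸ = 7.66×10⁸ m.
d = 0.0475 AU = 7.11×10⁹ m.
L = 4πR_⋆²σT_⋆⁴ = 4π(7.66×10⁸)² × 5.67×10⁻⁸ × (6100)⁴ = 5.78×10²⁶ W.
S = L/(4πd²) = 9.11×10⁵ W m⁻².
Energy balance: absorbed = emitted ⇒ πR²·S(1−A) = 4πR²·σT_eq⁴, so T_eq⁴ = S(1−A)/(4σ).
T_eq = [9.11×10⁵ × 0.87 / (4 × 5.67×10⁻⁸)]^(1/4) = (3.50×10¹²)^(1/4) = 1370 K.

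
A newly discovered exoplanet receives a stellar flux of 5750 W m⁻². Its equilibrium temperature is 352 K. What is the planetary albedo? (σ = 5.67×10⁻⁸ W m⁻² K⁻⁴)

A ≈ 0.39

From T_eq⁴ = S(1−A)/(4σ): 1−A = 4σT_eq⁴/S.
1−A = 4 × 5.67×10⁻⁸ × (352)⁴ / 5750 = 0.606.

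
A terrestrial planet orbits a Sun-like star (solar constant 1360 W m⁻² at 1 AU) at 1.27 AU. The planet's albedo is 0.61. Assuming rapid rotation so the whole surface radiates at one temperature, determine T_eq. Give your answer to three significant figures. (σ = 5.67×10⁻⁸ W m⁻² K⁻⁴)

T_eq ≈ 195 K

Flux at 1.27 AU: S = 1360/1.27² = 843 W m⁻².
Energy balance: absorbed = emitted ⇒ πR²·S(1−A) = 4πR²·σT_eq⁴, so T_eq⁴ = S(1−A)/(4σ).
T_eq = [843 × 0.39 / (4 × 5.67×10⁻⁸)]^(1/4) = (1.45×10⁹)^(1/4) = 195 K.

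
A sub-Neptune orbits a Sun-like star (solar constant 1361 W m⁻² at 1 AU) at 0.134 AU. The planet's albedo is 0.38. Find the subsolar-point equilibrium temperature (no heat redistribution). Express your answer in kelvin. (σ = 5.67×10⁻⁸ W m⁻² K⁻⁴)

T_ss ≈ 954 K

Flux at 0.134 AU: S = 1361/0.134² = 7.58×10⁴ W m⁻².
At the subsolar point the surface absorbs S(1−A) and emits σT⁴ per unit area — no factor of 4, since only the local patch is in balance.
T = [7.58×10⁴ × 0.62 / 5.67×10⁻⁸]^(1/4) = (8.29×10¹¹)^(1/4) = 954 K.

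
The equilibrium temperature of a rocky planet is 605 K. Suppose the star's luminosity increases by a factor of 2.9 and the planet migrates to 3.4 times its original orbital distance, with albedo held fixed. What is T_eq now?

T_eq ≈ 428 K

T_eq ∝ L^(1/4) · d^(−1/2).
T′ = 605 × 2.9^(1/4) / 3.4^(1/2) = 428 K.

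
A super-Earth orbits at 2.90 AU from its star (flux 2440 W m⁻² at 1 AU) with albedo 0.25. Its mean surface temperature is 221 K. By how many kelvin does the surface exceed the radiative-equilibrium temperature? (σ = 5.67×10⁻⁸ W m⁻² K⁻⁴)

S = 2440/2.90² = 290.1 W m⁻².
T_eq = [S(1−A)/(4σ)]^(1/4) = [290.1×0.75/(4×5.67×10⁻⁸)]^(1/4) = 176.0 K.
ΔT = T_surf − T_eq = 221 − 176.0.

ΔT ≈ 45.0 K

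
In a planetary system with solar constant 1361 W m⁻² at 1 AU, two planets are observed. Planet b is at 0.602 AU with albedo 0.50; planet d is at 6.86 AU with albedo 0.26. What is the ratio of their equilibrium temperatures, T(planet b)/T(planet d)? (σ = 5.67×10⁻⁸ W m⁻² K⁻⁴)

T_eq = [S₀(1−A)/(4σd²)]^(1/4), so T ∝ (1−A)^(1/4) / √d.
T₁ = [1361×0.50/(4×5.67×10⁻⁸×0.602²)]^(1/4) = 301.65 K.
T₂ = [1361×0.74/(4×5.67×10⁻⁸×6.86²)]^(1/4) = 98.56 K.

T₁/T₂ ≈ 3.061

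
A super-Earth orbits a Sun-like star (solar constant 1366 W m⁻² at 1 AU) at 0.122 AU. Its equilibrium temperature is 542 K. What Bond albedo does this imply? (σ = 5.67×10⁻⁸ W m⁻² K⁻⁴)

A ≈ 0.79

Flux at 0.122 AU: S = 1366/0.122² = 9.18×10⁴ W m⁻².
From T_eq⁴ = S(1−A)/(4σ): 1−A = 4σT_eq⁴/S.
1−A = 4 × 5.67×10⁻⁸ × (542)⁴ / 9.18×10⁴ = 0.213.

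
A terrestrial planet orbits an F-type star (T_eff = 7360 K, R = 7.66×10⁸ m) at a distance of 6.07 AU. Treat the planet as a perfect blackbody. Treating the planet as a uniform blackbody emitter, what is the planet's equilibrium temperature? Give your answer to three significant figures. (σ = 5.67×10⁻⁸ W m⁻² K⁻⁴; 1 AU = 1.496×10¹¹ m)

T_eq ≈ 151 K

d = 6.07 AU = 9.08×10¹¹ m.
L = 4πR_⋆²σT_⋆⁴ = 4π(7.66×10⁸)² × 5.67×10⁻⁸ × (7360)⁴ = 1.23×10²⁷ W.
S = L/(4πd²) = 118 W m⁻².
Energy balance: absorbed = emitted ⇒ πR²·S(1−A) = 4πR²·σT_eq⁴, so T_eq⁴ = S(1−A)/(4σ).
T_eq = [118 × 1.00 / (4 × 5.67×10⁻⁸)]^(1/4) = (5.22×10⁸)^(1/4) = 151 K.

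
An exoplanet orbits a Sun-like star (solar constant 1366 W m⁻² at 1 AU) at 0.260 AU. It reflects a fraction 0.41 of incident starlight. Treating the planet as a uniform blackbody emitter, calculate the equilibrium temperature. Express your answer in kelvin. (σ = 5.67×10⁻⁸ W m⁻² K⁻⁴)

T_eq ≈ 479 K

Flux at 0.260 AU: S = 1366/0.260² = 2.02×10⁴ W m⁻².
Energy balance: absorbed = emitted ⇒ πR²·S(1−A) = 4πR²·σT_eq⁴, so T_eq⁴ = S(1−A)/(4σ).
T_eq = [2.02×10⁴ × 0.59 / (4 × 5.67×10⁻⁸)]^(1/4) = (5.26×10¹⁰)^(1/4) = 479 K.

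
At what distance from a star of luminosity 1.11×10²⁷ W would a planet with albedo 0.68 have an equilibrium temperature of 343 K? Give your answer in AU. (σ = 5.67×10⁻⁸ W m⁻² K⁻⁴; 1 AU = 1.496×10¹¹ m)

d ≈ 0.634 AU

From T_eq⁴ = L(1−A)/(16πσd²): d = √[L(1−A)/(16πσT_eq⁴)].
d = √[1.11×10²⁷ × 0.32 / (16π × 5.67×10⁻⁸ × (343)⁴)] = 9.49×10¹⁰ m = 0.634 AU.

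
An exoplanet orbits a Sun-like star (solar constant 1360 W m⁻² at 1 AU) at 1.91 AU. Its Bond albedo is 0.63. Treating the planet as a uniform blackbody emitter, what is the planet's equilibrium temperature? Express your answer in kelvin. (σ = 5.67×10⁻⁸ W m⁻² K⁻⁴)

Flux at 1.91 AU: S = 1360/1.91² = 373 W m⁻².
Energy balance: absorbed = emitted ⇒ πR²·S(1−A) = 4πR²·σT_eq⁴, so T_eq⁴ = S(1−A)/(4σ).
T_eq = [373 × 0.37 / (4 × 5.67×10⁻⁸)]^(1/4) = (6.08×10⁸)^(1/4) = 157 K.

T_eq ≈ 157 K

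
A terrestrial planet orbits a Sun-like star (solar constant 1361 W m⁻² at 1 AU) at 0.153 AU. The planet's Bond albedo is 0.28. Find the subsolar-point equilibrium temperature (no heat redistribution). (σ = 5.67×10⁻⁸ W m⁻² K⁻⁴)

Flux at 0.153 AU: S = 1361/0.153² = 5.81×10⁴ W m⁻².
At the subsolar point the surface absorbs S(1−A) and emits σT⁴ per unit area — no factor of 4, since only the local patch is in balance.
T = [5.81×10⁴ × 0.72 / 5.67×10⁻⁸]^(1/4) = (7.38×10¹¹)^(1/4) = 927 K.

T_ss ≈ 927 K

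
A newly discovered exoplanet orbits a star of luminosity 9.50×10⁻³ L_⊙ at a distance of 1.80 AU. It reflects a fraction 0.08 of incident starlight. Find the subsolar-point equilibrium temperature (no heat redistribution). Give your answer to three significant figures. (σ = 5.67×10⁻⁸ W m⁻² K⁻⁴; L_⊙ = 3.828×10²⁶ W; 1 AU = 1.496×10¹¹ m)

d = 1.80 AU = 2.69×10¹¹ m.
L = 9.50×10⁻³ × 3.828×10²⁶ = 3.64×10²⁴ W.
Flux: S = L/(4πd²) = 3.64×10²⁴/(4π×(2.69×10¹¹)²) = 3.99 W m⁻².
At the subsolar point the surface absorbs S(1−A) and emits σT⁴ per unit area — no factor of 4, since only the local patch is in balance.
T = [3.99 × 0.92 / 5.67×10⁻⁸]^(1/4) = (6.48×10⁷)^(1/4) = 89.7 K.

T_ss ≈ 89.7 K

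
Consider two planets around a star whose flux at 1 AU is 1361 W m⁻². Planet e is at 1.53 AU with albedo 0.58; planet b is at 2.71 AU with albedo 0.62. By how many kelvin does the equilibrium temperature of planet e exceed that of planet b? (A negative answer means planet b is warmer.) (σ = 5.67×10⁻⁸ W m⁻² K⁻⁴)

T_eq = [S₀(1−A)/(4σd²)]^(1/4), so T ∝ (1−A)^(1/4) / √d.
T₁ = [1361×0.42/(4×5.67×10⁻⁸×1.53²)]^(1/4) = 181.14 K.
T₂ = [1361×0.38/(4×5.67×10⁻⁸×2.71²)]^(1/4) = 132.74 K.

ΔT ≈ 48.4 K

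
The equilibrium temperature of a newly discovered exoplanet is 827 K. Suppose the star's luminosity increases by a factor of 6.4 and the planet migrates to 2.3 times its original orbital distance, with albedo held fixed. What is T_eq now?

T_eq ∝ L^(1/4) · d^(−1/2).
T′ = 827 × 6.4^(1/4) / 2.3^(1/2) = 867 K.

T_eq ≈ 867 K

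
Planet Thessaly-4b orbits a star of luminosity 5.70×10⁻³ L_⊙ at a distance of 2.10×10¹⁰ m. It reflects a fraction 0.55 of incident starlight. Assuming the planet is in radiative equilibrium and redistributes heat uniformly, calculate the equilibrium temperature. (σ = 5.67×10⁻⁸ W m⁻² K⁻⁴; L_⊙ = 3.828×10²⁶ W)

L = 5.70×10⁻³ × 3.828×10²⁶ = 2.18×10²⁴ W.
Flux: S = L/(4πd²) = 2.18×10²⁴/(4π×(2.10×10¹⁰)²) = 394 W m⁻².
Energy balance: absorbed = emitted ⇒ πR²·S(1−A) = 4πR²·σT_eq⁴, so T_eq⁴ = S(1−A)/(4σ).
T_eq = [394 × 0.45 / (4 × 5.67×10⁻⁸)]^(1/4) = (7.81×10⁸)^(1/4) = 167 K.

T_eq ≈ 167 K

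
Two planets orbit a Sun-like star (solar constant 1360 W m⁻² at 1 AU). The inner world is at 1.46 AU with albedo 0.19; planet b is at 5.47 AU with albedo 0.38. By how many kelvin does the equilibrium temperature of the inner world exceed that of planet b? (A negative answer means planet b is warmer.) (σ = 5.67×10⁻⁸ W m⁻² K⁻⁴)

T_eq = [S₀(1−A)/(4σd²)]^(1/4), so T ∝ (1−A)^(1/4) / √d.
T₁ = [1360×0.81/(4×5.67×10⁻⁸×1.46²)]^(1/4) = 218.48 K.
T₂ = [1360×0.62/(4×5.67×10⁻⁸×5.47²)]^(1/4) = 105.58 K.

ΔT ≈ 112.9 K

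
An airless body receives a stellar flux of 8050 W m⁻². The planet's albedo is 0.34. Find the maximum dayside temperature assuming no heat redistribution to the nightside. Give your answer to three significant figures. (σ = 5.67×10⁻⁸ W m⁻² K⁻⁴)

With no redistribution each surface element balances locally: S(1−A) = σT⁴.
T = [8050 × 0.66 / 5.67×10⁻⁸]^(1/4) = (9.37×10¹⁰)^(1/4) = 553 K.

T_ss ≈ 553 K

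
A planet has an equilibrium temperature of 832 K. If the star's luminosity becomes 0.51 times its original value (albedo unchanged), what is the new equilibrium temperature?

T_eq ≈ 703 K

T_eq ∝ L^(1/4) · d^(−1/2).
T′ = 832 × 0.51^(1/4) = 703 K.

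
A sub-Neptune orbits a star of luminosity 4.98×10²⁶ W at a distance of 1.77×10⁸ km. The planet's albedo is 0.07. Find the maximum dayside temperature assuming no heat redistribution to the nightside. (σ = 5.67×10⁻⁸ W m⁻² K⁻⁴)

d = 1.77×10⁸ km = 1.77×10¹¹ m.
Flux: S = L/(4πd²) = 4.98×10²⁶/(4π×(1.77×10¹¹)²) = 1260 W m⁻².
With no redistribution each surface element balances locally: S(1−A) = σT⁴.
T = [1260 × 0.93 / 5.67×10⁻⁸]^(1/4) = (2.07×10¹⁰)^(1/4) = 380 K.

T_ss ≈ 380 K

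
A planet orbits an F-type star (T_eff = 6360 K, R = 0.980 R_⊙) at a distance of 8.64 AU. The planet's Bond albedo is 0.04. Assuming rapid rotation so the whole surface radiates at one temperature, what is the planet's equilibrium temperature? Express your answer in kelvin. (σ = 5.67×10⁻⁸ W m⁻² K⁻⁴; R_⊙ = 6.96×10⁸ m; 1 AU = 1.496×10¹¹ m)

T_eq ≈ 102 K

R_⋆ = 0.980 × 6.96×10⁸ = 6.82×10⁸ m.
d = 8.64 AU = 1.29×10¹² m.
L = 4πR_⋆²σT_⋆⁴ = 4π(6.82×10⁸)² × 5.67×10⁻⁸ × (6360)⁴ = 5.42×10²⁶ W.
S = L/(4πd²) = 25.8 W m⁻².
Energy balance: absorbed = emitted ⇒ πR²·S(1−A) = 4πR²·σT_eq⁴, so T_eq⁴ = S(1−A)/(4σ).
T_eq = [25.8 × 0.96 / (4 × 5.67×10⁻⁸)]^(1/4) = (1.09×10⁸)^(1/4) = 102 K.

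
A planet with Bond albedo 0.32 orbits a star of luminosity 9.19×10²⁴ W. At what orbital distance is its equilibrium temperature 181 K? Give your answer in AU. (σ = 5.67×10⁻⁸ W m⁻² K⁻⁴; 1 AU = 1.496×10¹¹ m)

From T_eq⁴ = L(1−A)/(16πσd²): d = √[L(1−A)/(16πσT_eq⁴)].
d = √[9.19×10²⁴ × 0.68 / (16π × 5.67×10⁻⁸ × (181)⁴)] = 4.52×10¹⁰ m = 0.302 AU.

d ≈ 0.302 AU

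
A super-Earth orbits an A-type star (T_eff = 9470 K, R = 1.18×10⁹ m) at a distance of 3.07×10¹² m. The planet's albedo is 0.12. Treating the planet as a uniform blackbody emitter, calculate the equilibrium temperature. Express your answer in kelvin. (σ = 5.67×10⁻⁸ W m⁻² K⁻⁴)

L = 4πR_⋆²σT_⋆⁴ = 4π(1.18×10⁹)² × 5.67×10⁻⁸ × (9470)⁴ = 7.98×10²⁷ W.
S = L/(4πd²) = 67.4 W m⁻².
Energy balance: absorbed = emitted ⇒ πR²·S(1−A) = 4πR²·σT_eq⁴, so T_eq⁴ = S(1−A)/(4σ).
T_eq = [67.4 × 0.88 / (4 × 5.67×10⁻⁸)]^(1/4) = (2.61×10⁸)^(1/4) = 127 K.

T_eq ≈ 127 K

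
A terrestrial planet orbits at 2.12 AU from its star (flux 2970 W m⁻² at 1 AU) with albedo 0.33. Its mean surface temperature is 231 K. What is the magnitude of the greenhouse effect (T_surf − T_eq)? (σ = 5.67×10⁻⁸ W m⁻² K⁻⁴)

ΔT ≈ 20.8 K

S = 2970/2.12² = 660.8 W m⁻².
T_eq = [S(1−A)/(4σ)]^(1/4) = [660.8×0.67/(4×5.67×10⁻⁸)]^(1/4) = 210.2 K.
ΔT = T_surf − T_eq = 231 − 210.2.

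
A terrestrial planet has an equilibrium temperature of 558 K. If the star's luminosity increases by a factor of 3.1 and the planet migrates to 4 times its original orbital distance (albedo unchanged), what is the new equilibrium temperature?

T_eq ≈ 370 K

T_eq ∝ L^(1/4) · d^(−1/2).
T′ = 558 × 3.1^(1/4) / 4^(1/2) = 370 K.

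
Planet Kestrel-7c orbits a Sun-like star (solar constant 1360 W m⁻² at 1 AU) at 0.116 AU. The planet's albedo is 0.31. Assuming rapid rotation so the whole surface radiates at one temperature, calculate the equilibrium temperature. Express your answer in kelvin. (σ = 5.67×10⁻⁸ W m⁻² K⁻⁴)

T_eq ≈ 745 K

Flux at 0.116 AU: S = 1360/0.116² = 1.01×10⁵ W m⁻².
Energy balance: absorbed = emitted ⇒ πR²·S(1−A) = 4πR²·σT_eq⁴, so T_eq⁴ = S(1−A)/(4σ).
T_eq = [1.01×10⁵ × 0.69 / (4 × 5.67×10⁻⁸)]^(1/4) = (3.07×10¹¹)^(1/4) = 745 K.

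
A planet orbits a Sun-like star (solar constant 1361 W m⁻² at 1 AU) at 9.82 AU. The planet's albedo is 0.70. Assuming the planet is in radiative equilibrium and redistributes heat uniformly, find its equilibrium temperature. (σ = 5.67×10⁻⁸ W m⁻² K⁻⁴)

T_eq ≈ 65.7 K

Flux at 9.82 AU: S = 1361/9.82² = 14.1 W m⁻².
Energy balance: absorbed = emitted ⇒ πR²·S(1−A) = 4πR²·σT_eq⁴, so T_eq⁴ = S(1−A)/(4σ).
T_eq = [14.1 × 0.30 / (4 × 5.67×10⁻⁸)]^(1/4) = (1.87×10⁷)^(1/4) = 65.7 K.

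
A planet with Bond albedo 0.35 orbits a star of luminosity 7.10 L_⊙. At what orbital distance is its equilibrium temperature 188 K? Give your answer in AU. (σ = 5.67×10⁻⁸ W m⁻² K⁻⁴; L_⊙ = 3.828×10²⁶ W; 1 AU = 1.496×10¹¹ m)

d ≈ 4.71 AU

L = 7.10 × 3.828×10²⁶ = 2.72×10²⁷ W.
From T_eq⁴ = L(1−A)/(16πσd²): d = √[L(1−A)/(16πσT_eq⁴)].
d = √[2.72×10²⁷ × 0.65 / (16π × 5.67×10⁻⁸ × (188)⁴)] = 7.04×10¹¹ m = 4.71 AU.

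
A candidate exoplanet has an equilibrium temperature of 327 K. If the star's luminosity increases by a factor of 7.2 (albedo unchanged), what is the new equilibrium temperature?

T_eq ∝ L^(1/4) · d^(−1/2).
T′ = 327 × 7.2^(1/4) = 536 K.

T_eq ≈ 536 K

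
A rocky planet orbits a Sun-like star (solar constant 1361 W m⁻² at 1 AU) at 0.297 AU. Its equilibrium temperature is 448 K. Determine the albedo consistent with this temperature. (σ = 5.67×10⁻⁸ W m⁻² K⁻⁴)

A ≈ 0.41

Flux at 0.297 AU: S = 1361/0.297² = 1.54×10⁴ W m⁻².
From T_eq⁴ = S(1−A)/(4σ): 1−A = 4σT_eq⁴/S.
1−A = 4 × 5.67×10⁻⁸ × (448)⁴ / 1.54×10⁴ = 0.592.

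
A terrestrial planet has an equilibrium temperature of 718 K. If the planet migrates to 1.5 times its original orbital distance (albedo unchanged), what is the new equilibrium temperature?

T_eq ∝ L^(1/4) · d^(−1/2).
T′ = 718 / 1.5^(1/2) = 586 K.

T_eq ≈ 586 K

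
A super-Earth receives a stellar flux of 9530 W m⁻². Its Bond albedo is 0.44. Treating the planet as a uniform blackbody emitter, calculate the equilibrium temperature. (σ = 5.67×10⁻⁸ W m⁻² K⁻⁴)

T_eq ≈ 392 K

Energy balance: absorbed = emitted ⇒ πR²·S(1−A) = 4πR²·σT_eq⁴, so T_eq⁴ = S(1−A)/(4σ).
T_eq = [9530 × 0.56 / (4 × 5.67×10⁻⁸)]^(1/4) = (2.35×10¹⁰)^(1/4) = 392 K.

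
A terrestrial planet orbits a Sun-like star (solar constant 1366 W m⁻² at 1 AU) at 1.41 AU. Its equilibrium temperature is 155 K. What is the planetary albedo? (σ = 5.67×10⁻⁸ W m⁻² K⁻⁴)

A ≈ 0.81

Flux at 1.41 AU: S = 1366/1.41² = 687 W m⁻².
From T_eq⁴ = S(1−A)/(4σ): 1−A = 4σT_eq⁴/S.
1−A = 4 × 5.67×10⁻⁸ × (155)⁴ / 687 = 0.191.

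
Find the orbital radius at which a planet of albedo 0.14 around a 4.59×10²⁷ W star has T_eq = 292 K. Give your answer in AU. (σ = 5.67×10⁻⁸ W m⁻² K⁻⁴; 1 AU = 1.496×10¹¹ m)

From T_eq⁴ = L(1−A)/(16πσd²): d = √[L(1−A)/(16πσT_eq⁴)].
d = √[4.59×10²⁷ × 0.86 / (16π × 5.67×10⁻⁸ × (292)⁴)] = 4.36×10¹¹ m = 2.92 AU.

d ≈ 2.92 AU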